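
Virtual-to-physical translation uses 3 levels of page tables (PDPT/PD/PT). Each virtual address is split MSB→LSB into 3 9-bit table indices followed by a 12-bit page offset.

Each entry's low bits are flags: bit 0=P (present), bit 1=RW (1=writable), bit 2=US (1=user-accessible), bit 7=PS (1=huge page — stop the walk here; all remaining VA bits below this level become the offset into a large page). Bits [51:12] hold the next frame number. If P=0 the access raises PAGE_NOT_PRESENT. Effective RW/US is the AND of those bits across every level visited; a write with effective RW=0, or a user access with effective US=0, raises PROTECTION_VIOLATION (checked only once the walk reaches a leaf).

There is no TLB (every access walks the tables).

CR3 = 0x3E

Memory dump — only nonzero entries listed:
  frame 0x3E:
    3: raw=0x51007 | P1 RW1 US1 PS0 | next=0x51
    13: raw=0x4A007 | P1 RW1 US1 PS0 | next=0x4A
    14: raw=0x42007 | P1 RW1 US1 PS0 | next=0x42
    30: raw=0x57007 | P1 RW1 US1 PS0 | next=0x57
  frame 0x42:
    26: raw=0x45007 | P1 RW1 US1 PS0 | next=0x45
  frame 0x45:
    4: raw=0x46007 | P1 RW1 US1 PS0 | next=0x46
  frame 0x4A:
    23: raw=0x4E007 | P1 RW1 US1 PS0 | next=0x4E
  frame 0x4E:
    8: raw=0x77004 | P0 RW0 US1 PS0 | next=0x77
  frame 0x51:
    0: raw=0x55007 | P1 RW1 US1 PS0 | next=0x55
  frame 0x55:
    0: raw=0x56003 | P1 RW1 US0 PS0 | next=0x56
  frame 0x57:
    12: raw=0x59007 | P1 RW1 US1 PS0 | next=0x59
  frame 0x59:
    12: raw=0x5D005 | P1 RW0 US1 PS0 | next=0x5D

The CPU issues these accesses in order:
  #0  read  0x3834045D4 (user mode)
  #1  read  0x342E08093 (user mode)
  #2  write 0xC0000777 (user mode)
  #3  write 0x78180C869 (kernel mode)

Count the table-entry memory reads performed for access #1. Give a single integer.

Walk each access:
#0 VA=0x3834045D4 (r,user):
  L0 @0x3E[14] → 0x42007  P=1,RW=1,US=1,PS=0
  L1 @0x42[26] → 0x45007  P=1,RW=1,US=1,PS=0
  L2 @0x45[4] → 0x46007  P=1,RW=1,US=1,PS=0
  ✓ 0x465D4  — 3 lookups
#1 VA=0x342E08093 (r,user):
  L0 @0x3E[13] → 0x4A007  P=1,RW=1,US=1,PS=0
  L1 @0x4A[23] → 0x4E007  P=1,RW=1,US=1,PS=0
  L2 @0x4E[8] → 0x77004  P=0,RW=0,US=1,PS=0
  → PAGE_NOT_PRESENT  (3 entries read)
#2 VA=0xC0000777 (w,user):
  L0 @0x3E[3] → 0x51007  P=1,RW=1,US=1,PS=0
  L1 @0x51[0] → 0x55007  P=1,RW=1,US=1,PS=0
  L2 @0x55[0] → 0x56003  P=1,RW=1,US=0,PS=0
  → PROTECTION_VIOLATION  (3 entries read)
#3 VA=0x78180C869 (w,kernel):
  L0 @0x3E[30] → 0x57007  P=1,RW=1,US=1,PS=0
  L1 @0x57[12] → 0x59007  P=1,RW=1,US=1,PS=0
  L2 @0x59[12] → 0x5D005  P=1,RW=0,US=1,PS=0
  → PROTECTION_VIOLATION  (3 entries read)

Entries read for #1: 3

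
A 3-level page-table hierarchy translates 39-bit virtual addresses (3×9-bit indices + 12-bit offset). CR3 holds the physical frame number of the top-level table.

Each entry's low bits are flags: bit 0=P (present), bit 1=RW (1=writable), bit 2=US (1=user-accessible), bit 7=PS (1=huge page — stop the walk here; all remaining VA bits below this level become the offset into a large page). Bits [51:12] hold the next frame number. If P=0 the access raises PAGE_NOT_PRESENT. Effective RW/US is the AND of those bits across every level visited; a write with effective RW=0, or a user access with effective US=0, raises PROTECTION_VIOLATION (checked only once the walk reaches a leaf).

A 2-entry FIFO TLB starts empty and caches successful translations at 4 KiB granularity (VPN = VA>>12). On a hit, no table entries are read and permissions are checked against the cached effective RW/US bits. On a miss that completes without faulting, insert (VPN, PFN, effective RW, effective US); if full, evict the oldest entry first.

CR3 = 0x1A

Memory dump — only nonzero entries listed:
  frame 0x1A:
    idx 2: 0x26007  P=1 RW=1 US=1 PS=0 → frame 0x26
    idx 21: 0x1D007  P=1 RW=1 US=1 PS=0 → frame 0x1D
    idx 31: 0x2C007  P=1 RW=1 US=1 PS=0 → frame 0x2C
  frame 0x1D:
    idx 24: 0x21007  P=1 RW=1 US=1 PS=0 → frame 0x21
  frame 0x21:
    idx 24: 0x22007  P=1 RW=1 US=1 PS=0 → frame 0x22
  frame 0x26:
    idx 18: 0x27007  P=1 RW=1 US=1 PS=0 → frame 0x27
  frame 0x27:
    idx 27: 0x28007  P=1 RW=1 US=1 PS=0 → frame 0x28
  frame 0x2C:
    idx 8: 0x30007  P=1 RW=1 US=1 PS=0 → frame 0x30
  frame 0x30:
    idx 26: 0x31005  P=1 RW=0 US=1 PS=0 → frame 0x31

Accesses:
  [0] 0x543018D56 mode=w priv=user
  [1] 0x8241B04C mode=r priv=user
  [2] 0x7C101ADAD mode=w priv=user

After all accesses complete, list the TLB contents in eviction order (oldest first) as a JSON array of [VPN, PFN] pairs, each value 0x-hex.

Per-access translation:
#0 VA=0x543018D56 (w,user):
  [0] read 0x1A idx=21: raw=0x1D007 flags P=1 W=1 U=1 S=0
  [1] read 0x1D idx=24: raw=0x21007 flags P=1 W=1 U=1 S=0
  [2] read 0x21 idx=24: raw=0x22007 flags P=1 W=1 U=1 S=0
  ✓ 0x22D56  — 3 lookups
#1 VA=0x8241B04C (r,user):
  [0] read 0x1A idx=2: raw=0x26007 flags P=1 W=1 U=1 S=0
  [1] read 0x26 idx=18: raw=0x27007 flags P=1 W=1 U=1 S=0
  [2] read 0x27 idx=27: raw=0x28007 flags P=1 W=1 U=1 S=0
  ✓ 0x2804C  — 3 lookups
#2 VA=0x7C101ADAD (w,user):
  [0] read 0x1A idx=31: raw=0x2C007 flags P=1 W=1 U=1 S=0
  [1] read 0x2C idx=8: raw=0x30007 flags P=1 W=1 U=1 S=0
  [2] read 0x30 idx=26: raw=0x31005 flags P=1 W=0 U=1 S=0
  → PROTECTION_VIOLATION  (3 entries read)

TLB: [["0x543018", "0x22"], ["0x8241B", "0x28"]]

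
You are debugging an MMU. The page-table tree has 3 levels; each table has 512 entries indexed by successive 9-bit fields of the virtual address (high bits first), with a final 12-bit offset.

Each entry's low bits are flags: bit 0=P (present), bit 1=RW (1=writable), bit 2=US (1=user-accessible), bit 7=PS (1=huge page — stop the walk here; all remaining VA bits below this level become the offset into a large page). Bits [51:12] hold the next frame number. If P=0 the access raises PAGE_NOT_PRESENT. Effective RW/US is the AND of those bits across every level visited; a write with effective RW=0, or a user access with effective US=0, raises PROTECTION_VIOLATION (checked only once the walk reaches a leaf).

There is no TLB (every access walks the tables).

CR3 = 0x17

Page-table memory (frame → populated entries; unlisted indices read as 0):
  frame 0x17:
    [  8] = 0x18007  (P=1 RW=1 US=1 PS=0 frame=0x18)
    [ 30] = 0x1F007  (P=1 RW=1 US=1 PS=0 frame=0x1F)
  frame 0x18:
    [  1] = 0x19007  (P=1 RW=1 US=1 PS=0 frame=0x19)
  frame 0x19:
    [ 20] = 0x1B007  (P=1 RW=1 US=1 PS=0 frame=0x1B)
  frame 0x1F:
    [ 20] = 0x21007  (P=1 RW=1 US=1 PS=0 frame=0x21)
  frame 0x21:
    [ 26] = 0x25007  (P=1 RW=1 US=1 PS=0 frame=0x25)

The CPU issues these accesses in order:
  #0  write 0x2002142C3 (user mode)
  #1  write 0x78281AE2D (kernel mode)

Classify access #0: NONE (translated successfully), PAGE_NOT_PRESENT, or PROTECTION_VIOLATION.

Per-access translation:
#0 VA=0x2002142C3 (w,user):
  lvl0: tbl 0x17, slot 8 ⇒ 0x18007 (P1/RW1/US1/PS0)
  lvl1: tbl 0x18, slot 1 ⇒ 0x19007 (P1/RW1/US1/PS0)
  lvl2: tbl 0x19, slot 20 ⇒ 0x1B007 (P1/RW1/US1/PS0)
  → PA=0x1B2C3  (3 entries read)
#1 VA=0x78281AE2D (w,kernel):
  lvl0: tbl 0x17, slot 30 ⇒ 0x1F007 (P1/RW1/US1/PS0)
  lvl1: tbl 0x1F, slot 20 ⇒ 0x21007 (P1/RW1/US1/PS0)
  lvl2: tbl 0x21, slot 26 ⇒ 0x25007 (P1/RW1/US1/PS0)
  → PA=0x25E2D  (3 entries read)

Access #0 fault: NONE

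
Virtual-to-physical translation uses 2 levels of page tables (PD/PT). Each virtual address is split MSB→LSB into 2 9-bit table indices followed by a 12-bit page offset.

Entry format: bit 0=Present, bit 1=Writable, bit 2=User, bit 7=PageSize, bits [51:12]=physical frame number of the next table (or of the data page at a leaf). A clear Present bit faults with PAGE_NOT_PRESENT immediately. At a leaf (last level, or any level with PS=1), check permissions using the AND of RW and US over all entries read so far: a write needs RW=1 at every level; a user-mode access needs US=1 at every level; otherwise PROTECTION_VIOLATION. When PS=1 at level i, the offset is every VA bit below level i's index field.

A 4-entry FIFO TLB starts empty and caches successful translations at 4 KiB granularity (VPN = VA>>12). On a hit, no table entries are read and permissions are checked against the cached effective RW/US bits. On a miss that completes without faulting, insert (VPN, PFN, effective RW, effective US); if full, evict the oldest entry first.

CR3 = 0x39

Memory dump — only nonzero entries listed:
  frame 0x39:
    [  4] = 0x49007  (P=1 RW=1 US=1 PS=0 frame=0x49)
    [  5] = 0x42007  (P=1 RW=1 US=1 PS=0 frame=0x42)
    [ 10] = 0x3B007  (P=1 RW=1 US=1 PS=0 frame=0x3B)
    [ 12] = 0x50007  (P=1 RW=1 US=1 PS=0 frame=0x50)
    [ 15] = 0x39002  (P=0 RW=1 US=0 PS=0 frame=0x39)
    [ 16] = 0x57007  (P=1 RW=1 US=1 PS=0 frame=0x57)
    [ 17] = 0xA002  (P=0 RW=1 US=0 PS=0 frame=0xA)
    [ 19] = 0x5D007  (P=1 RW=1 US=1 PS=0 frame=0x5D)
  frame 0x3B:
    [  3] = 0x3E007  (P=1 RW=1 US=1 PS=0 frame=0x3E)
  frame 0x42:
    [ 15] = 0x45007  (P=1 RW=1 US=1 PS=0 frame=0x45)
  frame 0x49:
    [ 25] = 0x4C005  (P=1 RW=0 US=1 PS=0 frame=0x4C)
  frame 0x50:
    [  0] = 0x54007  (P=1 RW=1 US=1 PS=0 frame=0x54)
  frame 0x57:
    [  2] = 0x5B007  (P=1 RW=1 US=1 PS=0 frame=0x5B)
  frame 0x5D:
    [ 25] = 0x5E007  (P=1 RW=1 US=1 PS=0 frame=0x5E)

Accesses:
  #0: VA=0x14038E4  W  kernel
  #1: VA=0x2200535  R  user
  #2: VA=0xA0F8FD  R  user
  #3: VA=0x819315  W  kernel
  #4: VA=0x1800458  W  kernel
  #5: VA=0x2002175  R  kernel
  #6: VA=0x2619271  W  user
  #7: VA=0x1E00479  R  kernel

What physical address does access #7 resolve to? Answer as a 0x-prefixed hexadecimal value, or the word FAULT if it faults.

Walk each access:
#0 VA=0x14038E4 (w,kernel):
  L0: frame=0x39 idx=10 entry=0x3B007 [P=1 RW=1 US=1 PS=0]
  L1: frame=0x3B idx=3 entry=0x3E007 [P=1 RW=1 US=1 PS=0]
  ✓ 0x3E8E4  — 2 lookups
#1 VA=0x2200535 (r,user):
  L0: frame=0x39 idx=17 entry=0xA002 [P=0 RW=1 US=0 PS=0]
  ⇒ fault: PAGE_NOT_PRESENT  — 1 lookups
#2 VA=0xA0F8FD (r,user):
  L0: frame=0x39 idx=5 entry=0x42007 [P=1 RW=1 US=1 PS=0]
  L1: frame=0x42 idx=15 entry=0x45007 [P=1 RW=1 US=1 PS=0]
  ✓ 0x458FD  — 2 lookups
#3 VA=0x819315 (w,kernel):
  L0: frame=0x39 idx=4 entry=0x49007 [P=1 RW=1 US=1 PS=0]
  L1: frame=0x49 idx=25 entry=0x4C005 [P=1 RW=0 US=1 PS=0]
  ⇒ fault: PROTECTION_VIOLATION  — 2 lookups
#4 VA=0x1800458 (w,kernel):
  L0: frame=0x39 idx=12 entry=0x50007 [P=1 RW=1 US=1 PS=0]
  L1: frame=0x50 idx=0 entry=0x54007 [P=1 RW=1 US=1 PS=0]
  ✓ 0x54458  — 2 lookups
#5 VA=0x2002175 (r,kernel):
  L0: frame=0x39 idx=16 entry=0x57007 [P=1 RW=1 US=1 PS=0]
  L1: frame=0x57 idx=2 entry=0x5B007 [P=1 RW=1 US=1 PS=0]
  ✓ 0x5B175  — 2 lookups
#6 VA=0x2619271 (w,user):
  L0: frame=0x39 idx=19 entry=0x5D007 [P=1 RW=1 US=1 PS=0]
  L1: frame=0x5D idx=25 entry=0x5E007 [P=1 RW=1 US=1 PS=0]
  ✓ 0x5E271  — 2 lookups
#7 VA=0x1E00479 (r,kernel):
  L0: frame=0x39 idx=15 entry=0x39002 [P=0 RW=1 US=0 PS=0]
  ⇒ fault: PAGE_NOT_PRESENT  — 1 lookups

Access #7 PA: FAULT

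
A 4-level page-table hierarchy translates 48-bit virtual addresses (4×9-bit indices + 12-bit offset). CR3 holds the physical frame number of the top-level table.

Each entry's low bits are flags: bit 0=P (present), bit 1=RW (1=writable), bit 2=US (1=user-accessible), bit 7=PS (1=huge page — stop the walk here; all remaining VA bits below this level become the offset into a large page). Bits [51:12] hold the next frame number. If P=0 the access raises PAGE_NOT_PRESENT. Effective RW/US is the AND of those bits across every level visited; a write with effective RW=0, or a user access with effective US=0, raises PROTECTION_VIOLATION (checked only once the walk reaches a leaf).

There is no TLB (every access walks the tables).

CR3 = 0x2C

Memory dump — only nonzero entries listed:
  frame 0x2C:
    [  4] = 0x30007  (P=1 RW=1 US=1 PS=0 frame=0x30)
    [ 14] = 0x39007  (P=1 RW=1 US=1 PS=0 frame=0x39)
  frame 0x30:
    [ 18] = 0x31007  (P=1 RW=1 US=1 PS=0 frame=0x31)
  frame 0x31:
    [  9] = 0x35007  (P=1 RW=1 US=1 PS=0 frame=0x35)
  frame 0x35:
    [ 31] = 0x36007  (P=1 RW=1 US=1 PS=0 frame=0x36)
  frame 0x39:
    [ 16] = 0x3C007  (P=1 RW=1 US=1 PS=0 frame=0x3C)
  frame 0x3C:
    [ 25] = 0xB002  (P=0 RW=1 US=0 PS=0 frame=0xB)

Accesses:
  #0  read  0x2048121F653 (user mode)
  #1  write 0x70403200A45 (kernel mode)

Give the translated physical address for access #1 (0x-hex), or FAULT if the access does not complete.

Walk each access:
#0 VA=0x2048121F653 (r,user):
  lvl0: tbl 0x2C, slot 4 ⇒ 0x30007 (P1/RW1/US1/PS0)
  lvl1: tbl 0x30, slot 18 ⇒ 0x31007 (P1/RW1/US1/PS0)
  lvl2: tbl 0x31, slot 9 ⇒ 0x35007 (P1/RW1/US1/PS0)
  lvl3: tbl 0x35, slot 31 ⇒ 0x36007 (P1/RW1/US1/PS0)
  → PA=0x36653  (4 entries read)
#1 VA=0x70403200A45 (w,kernel):
  lvl0: tbl 0x2C, slot 14 ⇒ 0x39007 (P1/RW1/US1/PS0)
  lvl1: tbl 0x39, slot 16 ⇒ 0x3C007 (P1/RW1/US1/PS0)
  lvl2: tbl 0x3C, slot 25 ⇒ 0xB002 (P0/RW1/US0/PS0)
  → PAGE_NOT_PRESENT  (3 entries read)

Access #1 PA: FAULT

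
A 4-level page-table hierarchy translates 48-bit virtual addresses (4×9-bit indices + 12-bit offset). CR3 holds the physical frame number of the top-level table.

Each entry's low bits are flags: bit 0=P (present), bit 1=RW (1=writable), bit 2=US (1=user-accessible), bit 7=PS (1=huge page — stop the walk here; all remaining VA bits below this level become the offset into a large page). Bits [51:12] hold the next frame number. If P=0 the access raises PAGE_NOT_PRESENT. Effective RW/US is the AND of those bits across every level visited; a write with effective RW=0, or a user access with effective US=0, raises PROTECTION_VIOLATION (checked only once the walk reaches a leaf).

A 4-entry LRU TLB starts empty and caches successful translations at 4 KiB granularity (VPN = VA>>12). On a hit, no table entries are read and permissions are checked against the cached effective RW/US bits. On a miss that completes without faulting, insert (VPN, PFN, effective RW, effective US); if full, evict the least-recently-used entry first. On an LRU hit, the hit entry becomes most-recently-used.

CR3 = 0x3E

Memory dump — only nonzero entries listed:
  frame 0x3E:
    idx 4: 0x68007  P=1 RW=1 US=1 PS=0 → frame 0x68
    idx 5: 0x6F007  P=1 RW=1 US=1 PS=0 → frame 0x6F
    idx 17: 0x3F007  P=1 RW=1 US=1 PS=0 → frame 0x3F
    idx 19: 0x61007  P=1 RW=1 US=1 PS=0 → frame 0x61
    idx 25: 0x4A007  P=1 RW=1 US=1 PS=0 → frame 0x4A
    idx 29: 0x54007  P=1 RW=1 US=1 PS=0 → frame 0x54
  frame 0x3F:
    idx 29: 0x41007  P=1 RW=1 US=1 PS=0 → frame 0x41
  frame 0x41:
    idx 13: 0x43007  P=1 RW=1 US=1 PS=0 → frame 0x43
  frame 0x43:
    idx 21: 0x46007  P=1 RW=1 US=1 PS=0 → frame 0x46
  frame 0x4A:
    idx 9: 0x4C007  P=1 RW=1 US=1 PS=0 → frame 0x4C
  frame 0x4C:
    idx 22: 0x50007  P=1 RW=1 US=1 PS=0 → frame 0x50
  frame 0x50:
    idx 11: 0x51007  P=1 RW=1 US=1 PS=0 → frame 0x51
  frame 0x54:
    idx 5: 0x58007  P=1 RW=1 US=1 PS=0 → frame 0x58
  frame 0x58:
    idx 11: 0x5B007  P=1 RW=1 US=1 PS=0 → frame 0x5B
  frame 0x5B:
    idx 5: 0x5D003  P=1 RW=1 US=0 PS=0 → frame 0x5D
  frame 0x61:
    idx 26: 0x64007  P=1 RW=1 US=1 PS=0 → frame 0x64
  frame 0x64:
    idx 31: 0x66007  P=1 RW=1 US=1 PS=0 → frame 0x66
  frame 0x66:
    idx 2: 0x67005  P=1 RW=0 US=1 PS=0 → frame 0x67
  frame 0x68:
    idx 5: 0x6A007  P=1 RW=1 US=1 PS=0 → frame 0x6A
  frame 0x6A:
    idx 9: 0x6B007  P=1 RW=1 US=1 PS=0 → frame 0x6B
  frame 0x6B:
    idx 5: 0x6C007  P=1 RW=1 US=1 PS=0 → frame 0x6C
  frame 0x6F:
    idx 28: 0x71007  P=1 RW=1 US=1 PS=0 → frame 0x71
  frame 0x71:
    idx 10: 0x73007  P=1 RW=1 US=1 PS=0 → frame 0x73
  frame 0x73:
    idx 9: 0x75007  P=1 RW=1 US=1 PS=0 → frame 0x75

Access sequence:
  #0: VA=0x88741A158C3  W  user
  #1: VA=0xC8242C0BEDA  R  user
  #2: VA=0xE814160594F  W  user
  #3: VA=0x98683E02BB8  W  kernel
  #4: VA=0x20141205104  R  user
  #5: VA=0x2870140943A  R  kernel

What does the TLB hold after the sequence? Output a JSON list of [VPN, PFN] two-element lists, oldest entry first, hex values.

Per-access translation:
#0 VA=0x88741A158C3 (w,user):
  L0: frame=0x3E idx=17 entry=0x3F007 [P=1 RW=1 US=1 PS=0]
  L1: frame=0x3F idx=29 entry=0x41007 [P=1 RW=1 US=1 PS=0]
  L2: frame=0x41 idx=13 entry=0x43007 [P=1 RW=1 US=1 PS=0]
  L3: frame=0x43 idx=21 entry=0x46007 [P=1 RW=1 US=1 PS=0]
  → PA=0x468C3  (4 entries read)
#1 VA=0xC8242C0BEDA (r,user):
  L0: frame=0x3E idx=25 entry=0x4A007 [P=1 RW=1 US=1 PS=0]
  L1: frame=0x4A idx=9 entry=0x4C007 [P=1 RW=1 US=1 PS=0]
  L2: frame=0x4C idx=22 entry=0x50007 [P=1 RW=1 US=1 PS=0]
  L3: frame=0x50 idx=11 entry=0x51007 [P=1 RW=1 US=1 PS=0]
  → PA=0x51EDA  (4 entries read)
#2 VA=0xE814160594F (w,user):
  L0: frame=0x3E idx=29 entry=0x54007 [P=1 RW=1 US=1 PS=0]
  L1: frame=0x54 idx=5 entry=0x58007 [P=1 RW=1 US=1 PS=0]
  L2: frame=0x58 idx=11 entry=0x5B007 [P=1 RW=1 US=1 PS=0]
  L3: frame=0x5B idx=5 entry=0x5D003 [P=1 RW=1 US=0 PS=0]
  ✗ PROTECTION_VIOLATION  [4 reads]
#3 VA=0x98683E02BB8 (w,kernel):
  L0: frame=0x3E idx=19 entry=0x61007 [P=1 RW=1 US=1 PS=0]
  L1: frame=0x61 idx=26 entry=0x64007 [P=1 RW=1 US=1 PS=0]
  L2: frame=0x64 idx=31 entry=0x66007 [P=1 RW=1 US=1 PS=0]
  L3: frame=0x66 idx=2 entry=0x67005 [P=1 RW=0 US=1 PS=0]
  ✗ PROTECTION_VIOLATION  [4 reads]
#4 VA=0x20141205104 (r,user):
  L0: frame=0x3E idx=4 entry=0x68007 [P=1 RW=1 US=1 PS=0]
  L1: frame=0x68 idx=5 entry=0x6A007 [P=1 RW=1 US=1 PS=0]
  L2: frame=0x6A idx=9 entry=0x6B007 [P=1 RW=1 US=1 PS=0]
  L3: frame=0x6B idx=5 entry=0x6C007 [P=1 RW=1 US=1 PS=0]
  → PA=0x6C104  (4 entries read)
#5 VA=0x2870140943A (r,kernel):
  L0: frame=0x3E idx=5 entry=0x6F007 [P=1 RW=1 US=1 PS=0]
  L1: frame=0x6F idx=28 entry=0x71007 [P=1 RW=1 US=1 PS=0]
  L2: frame=0x71 idx=10 entry=0x73007 [P=1 RW=1 US=1 PS=0]
  L3: frame=0x73 idx=9 entry=0x75007 [P=1 RW=1 US=1 PS=0]
  → PA=0x7543A  (4 entries read)

TLB: [["0x88741A15", "0x46"], ["0xC8242C0B", "0x51"], ["0x20141205", "0x6C"], ["0x28701409", "0x75"]]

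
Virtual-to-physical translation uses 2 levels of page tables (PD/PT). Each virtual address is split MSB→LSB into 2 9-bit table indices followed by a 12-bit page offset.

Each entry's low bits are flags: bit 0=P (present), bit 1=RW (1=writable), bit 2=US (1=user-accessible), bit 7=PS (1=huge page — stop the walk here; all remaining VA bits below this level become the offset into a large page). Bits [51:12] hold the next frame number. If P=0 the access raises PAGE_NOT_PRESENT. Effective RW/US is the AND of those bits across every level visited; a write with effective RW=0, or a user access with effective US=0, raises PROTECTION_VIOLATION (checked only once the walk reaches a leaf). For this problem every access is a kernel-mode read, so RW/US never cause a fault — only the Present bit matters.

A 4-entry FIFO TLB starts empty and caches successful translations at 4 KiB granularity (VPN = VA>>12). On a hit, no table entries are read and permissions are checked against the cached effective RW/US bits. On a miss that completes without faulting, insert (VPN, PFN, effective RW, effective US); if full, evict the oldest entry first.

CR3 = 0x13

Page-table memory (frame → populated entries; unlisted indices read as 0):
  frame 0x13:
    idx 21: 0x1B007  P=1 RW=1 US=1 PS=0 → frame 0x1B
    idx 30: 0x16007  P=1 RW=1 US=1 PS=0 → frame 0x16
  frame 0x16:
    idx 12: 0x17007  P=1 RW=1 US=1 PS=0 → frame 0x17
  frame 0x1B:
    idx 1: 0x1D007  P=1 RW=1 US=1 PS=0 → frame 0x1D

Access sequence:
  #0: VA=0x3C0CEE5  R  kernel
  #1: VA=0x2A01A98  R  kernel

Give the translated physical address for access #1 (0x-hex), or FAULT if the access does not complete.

Trace:
#0 VA=0x3C0CEE5 (r,kernel):
  L0: frame=0x13 idx=30 entry=0x16007 [P=1 RW=1 US=1 PS=0]
  L1: frame=0x16 idx=12 entry=0x17007 [P=1 RW=1 US=1 PS=0]
  → PA=0x17EE5  (2 entries read)
#1 VA=0x2A01A98 (r,kernel):
  L0: frame=0x13 idx=21 entry=0x1B007 [P=1 RW=1 US=1 PS=0]
  L1: frame=0x1B idx=1 entry=0x1D007 [P=1 RW=1 US=1 PS=0]
  → PA=0x1DA98  (2 entries read)

Access #1 PA: 0x1DA98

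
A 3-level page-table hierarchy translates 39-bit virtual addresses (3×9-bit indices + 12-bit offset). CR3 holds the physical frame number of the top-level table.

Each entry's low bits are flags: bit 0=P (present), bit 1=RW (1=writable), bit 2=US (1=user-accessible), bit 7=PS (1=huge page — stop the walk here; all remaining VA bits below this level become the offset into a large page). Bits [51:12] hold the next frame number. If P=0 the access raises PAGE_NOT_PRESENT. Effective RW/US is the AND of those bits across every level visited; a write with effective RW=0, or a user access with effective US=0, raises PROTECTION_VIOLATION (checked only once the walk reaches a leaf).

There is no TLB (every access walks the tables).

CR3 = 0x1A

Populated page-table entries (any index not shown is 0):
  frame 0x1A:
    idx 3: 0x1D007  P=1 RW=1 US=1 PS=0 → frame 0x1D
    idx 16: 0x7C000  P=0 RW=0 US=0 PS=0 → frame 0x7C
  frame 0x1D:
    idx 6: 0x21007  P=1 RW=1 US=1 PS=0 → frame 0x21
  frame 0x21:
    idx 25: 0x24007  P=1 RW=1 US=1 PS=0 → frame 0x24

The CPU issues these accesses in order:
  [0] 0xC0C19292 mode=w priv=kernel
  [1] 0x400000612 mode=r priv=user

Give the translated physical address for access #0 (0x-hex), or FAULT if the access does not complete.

Per-access translation:
#0 VA=0xC0C19292 (w,kernel):
  L0 @0x1A[3] → 0x1D007  P=1,RW=1,US=1,PS=0
  L1 @0x1D[6] → 0x21007  P=1,RW=1,US=1,PS=0
  L2 @0x21[25] → 0x24007  P=1,RW=1,US=1,PS=0
  ✓ 0x24292  — 3 lookups
#1 VA=0x400000612 (r,user):
  L0 @0x1A[16] → 0x7C000  P=0,RW=0,US=0,PS=0
  ✗ PAGE_NOT_PRESENT  [1 reads]

Access #0 PA: 0x24292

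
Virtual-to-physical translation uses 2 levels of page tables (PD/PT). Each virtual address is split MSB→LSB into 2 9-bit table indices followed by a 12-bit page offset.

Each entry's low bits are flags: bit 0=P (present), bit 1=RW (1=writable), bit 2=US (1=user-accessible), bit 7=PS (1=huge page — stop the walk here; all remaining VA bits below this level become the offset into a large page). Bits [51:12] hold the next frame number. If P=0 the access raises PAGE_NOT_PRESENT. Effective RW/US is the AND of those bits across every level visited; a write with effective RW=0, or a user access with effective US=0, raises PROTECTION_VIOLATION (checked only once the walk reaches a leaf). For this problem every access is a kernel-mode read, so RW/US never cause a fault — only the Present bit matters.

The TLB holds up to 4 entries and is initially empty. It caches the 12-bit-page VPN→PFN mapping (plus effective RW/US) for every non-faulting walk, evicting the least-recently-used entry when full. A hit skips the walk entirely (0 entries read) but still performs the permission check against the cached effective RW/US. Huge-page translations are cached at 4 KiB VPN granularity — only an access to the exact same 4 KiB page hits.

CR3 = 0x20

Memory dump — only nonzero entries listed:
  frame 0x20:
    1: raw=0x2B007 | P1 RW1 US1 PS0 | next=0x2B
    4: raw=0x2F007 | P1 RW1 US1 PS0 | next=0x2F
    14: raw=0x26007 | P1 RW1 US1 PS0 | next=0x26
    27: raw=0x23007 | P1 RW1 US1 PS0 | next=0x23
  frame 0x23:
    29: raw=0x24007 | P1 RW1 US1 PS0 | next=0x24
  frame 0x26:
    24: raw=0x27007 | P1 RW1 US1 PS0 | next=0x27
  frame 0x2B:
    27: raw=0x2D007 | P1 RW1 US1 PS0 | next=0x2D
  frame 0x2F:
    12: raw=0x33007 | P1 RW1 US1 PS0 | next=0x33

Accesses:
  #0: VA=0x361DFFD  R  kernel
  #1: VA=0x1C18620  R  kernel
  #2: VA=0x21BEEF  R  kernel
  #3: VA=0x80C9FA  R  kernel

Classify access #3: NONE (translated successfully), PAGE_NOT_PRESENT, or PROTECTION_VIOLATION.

Trace:
#0 VA=0x361DFFD (r,kernel):
  L0: frame=0x20 idx=27 entry=0x23007 [P=1 RW=1 US=1 PS=0]
  L1: frame=0x23 idx=29 entry=0x24007 [P=1 RW=1 US=1 PS=0]
  ⇒ phys 0x24FFD  [2 reads]
#1 VA=0x1C18620 (r,kernel):
  L0: frame=0x20 idx=14 entry=0x26007 [P=1 RW=1 US=1 PS=0]
  L1: frame=0x26 idx=24 entry=0x27007 [P=1 RW=1 US=1 PS=0]
  ⇒ phys 0x27620  [2 reads]
#2 VA=0x21BEEF (r,kernel):
  L0: frame=0x20 idx=1 entry=0x2B007 [P=1 RW=1 US=1 PS=0]
  L1: frame=0x2B idx=27 entry=0x2D007 [P=1 RW=1 US=1 PS=0]
  ⇒ phys 0x2DEEF  [2 reads]
#3 VA=0x80C9FA (r,kernel):
  L0: frame=0x20 idx=4 entry=0x2F007 [P=1 RW=1 US=1 PS=0]
  L1: frame=0x2F idx=12 entry=0x33007 [P=1 RW=1 US=1 PS=0]
  ⇒ phys 0x339FA  [2 reads]

Access #3 fault: NONE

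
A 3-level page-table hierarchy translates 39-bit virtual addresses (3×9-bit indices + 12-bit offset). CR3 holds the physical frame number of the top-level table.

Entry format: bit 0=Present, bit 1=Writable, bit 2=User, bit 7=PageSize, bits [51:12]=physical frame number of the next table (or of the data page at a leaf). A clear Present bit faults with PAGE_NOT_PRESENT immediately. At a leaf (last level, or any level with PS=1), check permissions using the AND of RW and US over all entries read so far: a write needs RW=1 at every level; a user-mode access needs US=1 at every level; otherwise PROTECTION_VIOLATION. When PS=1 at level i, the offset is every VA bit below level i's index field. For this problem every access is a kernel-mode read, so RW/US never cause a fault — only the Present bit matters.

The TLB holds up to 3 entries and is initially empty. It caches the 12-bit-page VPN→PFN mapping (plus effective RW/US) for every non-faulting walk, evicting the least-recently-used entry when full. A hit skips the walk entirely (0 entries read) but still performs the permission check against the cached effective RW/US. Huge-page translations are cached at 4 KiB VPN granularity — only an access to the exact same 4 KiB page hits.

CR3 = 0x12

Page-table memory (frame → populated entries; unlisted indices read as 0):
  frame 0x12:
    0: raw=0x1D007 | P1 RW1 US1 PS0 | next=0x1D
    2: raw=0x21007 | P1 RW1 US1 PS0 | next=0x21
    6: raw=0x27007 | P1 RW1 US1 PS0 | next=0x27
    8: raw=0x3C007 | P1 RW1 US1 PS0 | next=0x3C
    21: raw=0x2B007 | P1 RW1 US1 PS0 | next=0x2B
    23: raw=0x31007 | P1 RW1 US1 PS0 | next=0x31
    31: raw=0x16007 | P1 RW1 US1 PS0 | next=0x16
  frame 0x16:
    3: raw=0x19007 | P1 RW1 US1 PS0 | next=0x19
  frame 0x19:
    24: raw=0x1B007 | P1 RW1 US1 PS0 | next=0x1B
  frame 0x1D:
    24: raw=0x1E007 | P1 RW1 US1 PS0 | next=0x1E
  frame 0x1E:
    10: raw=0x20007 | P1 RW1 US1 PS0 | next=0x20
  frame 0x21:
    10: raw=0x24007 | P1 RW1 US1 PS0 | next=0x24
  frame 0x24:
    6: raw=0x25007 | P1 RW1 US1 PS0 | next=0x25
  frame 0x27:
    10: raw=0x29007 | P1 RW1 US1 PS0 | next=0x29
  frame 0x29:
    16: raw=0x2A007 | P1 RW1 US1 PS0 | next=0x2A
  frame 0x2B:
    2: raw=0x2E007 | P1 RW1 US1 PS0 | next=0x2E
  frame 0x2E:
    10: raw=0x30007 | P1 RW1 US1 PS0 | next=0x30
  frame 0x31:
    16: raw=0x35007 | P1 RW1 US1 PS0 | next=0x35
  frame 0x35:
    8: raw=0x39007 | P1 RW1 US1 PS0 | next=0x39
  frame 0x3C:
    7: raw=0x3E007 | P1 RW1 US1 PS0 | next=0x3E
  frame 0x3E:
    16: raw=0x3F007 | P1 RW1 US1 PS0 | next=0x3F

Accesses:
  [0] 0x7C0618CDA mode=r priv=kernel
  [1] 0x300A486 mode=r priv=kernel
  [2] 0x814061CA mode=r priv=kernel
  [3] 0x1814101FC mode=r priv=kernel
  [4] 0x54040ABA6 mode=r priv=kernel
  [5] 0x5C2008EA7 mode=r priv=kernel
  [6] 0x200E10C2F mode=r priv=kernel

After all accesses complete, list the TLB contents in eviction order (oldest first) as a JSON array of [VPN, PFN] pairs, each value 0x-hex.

Walk each access:
#0 VA=0x7C0618CDA (r,kernel):
  [0] read 0x12 idx=31: raw=0x16007 flags P=1 W=1 U=1 S=0
  [1] read 0x16 idx=3: raw=0x19007 flags P=1 W=1 U=1 S=0
  [2] read 0x19 idx=24: raw=0x1B007 flags P=1 W=1 U=1 S=0
  → PA=0x1BCDA  (3 entries read)
#1 VA=0x300A486 (r,kernel):
  [0] read 0x12 idx=0: raw=0x1D007 flags P=1 W=1 U=1 S=0
  [1] read 0x1D idx=24: raw=0x1E007 flags P=1 W=1 U=1 S=0
  [2] read 0x1E idx=10: raw=0x20007 flags P=1 W=1 U=1 S=0
  → PA=0x20486  (3 entries read)
#2 VA=0x814061CA (r,kernel):
  [0] read 0x12 idx=2: raw=0x21007 flags P=1 W=1 U=1 S=0
  [1] read 0x21 idx=10: raw=0x24007 flags P=1 W=1 U=1 S=0
  [2] read 0x24 idx=6: raw=0x25007 flags P=1 W=1 U=1 S=0
  → PA=0x251CA  (3 entries read)
#3 VA=0x1814101FC (r,kernel):
  [0] read 0x12 idx=6: raw=0x27007 flags P=1 W=1 U=1 S=0
  [1] read 0x27 idx=10: raw=0x29007 flags P=1 W=1 U=1 S=0
  [2] read 0x29 idx=16: raw=0x2A007 flags P=1 W=1 U=1 S=0
  → PA=0x2A1FC  (3 entries read)
#4 VA=0x54040ABA6 (r,kernel):
  [0] read 0x12 idx=21: raw=0x2B007 flags P=1 W=1 U=1 S=0
  [1] read 0x2B idx=2: raw=0x2E007 flags P=1 W=1 U=1 S=0
  [2] read 0x2E idx=10: raw=0x30007 flags P=1 W=1 U=1 S=0
  → PA=0x30BA6  (3 entries read)
#5 VA=0x5C2008EA7 (r,kernel):
  [0] read 0x12 idx=23: raw=0x31007 flags P=1 W=1 U=1 S=0
  [1] read 0x31 idx=16: raw=0x35007 flags P=1 W=1 U=1 S=0
  [2] read 0x35 idx=8: raw=0x39007 flags P=1 W=1 U=1 S=0
  → PA=0x39EA7  (3 entries read)
#6 VA=0x200E10C2F (r,kernel):
  [0] read 0x12 idx=8: raw=0x3C007 flags P=1 W=1 U=1 S=0
  [1] read 0x3C idx=7: raw=0x3E007 flags P=1 W=1 U=1 S=0
  [2] read 0x3E idx=16: raw=0x3F007 flags P=1 W=1 U=1 S=0
  → PA=0x3FC2F  (3 entries read)

TLB: [["0x54040A", "0x30"], ["0x5C2008", "0x39"], ["0x200E10", "0x3F"]]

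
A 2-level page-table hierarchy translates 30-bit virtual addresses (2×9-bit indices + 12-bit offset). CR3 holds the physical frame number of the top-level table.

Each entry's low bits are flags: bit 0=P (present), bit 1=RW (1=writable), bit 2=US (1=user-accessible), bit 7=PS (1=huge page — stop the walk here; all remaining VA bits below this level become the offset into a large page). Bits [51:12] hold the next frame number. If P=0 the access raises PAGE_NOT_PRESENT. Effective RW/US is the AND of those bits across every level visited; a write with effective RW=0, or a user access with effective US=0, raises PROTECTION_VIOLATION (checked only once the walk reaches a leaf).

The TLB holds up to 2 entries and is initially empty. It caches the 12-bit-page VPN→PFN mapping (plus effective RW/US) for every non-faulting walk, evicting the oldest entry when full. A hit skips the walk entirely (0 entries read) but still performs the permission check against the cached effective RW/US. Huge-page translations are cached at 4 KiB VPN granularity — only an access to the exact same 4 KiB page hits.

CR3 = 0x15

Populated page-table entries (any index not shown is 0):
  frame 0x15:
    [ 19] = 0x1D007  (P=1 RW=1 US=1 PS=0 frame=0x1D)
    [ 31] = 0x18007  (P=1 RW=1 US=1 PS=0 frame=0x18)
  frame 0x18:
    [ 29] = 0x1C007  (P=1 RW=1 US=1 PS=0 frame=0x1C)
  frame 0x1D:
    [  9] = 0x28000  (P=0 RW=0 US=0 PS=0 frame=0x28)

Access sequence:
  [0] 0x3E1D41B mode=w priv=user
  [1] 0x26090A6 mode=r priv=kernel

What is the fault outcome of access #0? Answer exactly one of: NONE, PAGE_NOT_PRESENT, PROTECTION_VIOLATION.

Per-access translation:
#0 VA=0x3E1D41B (w,user):
  L0 @0x15[31] → 0x18007  P=1,RW=1,US=1,PS=0
  L1 @0x18[29] → 0x1C007  P=1,RW=1,US=1,PS=0
  → PA=0x1C41B  (2 entries read)
#1 VA=0x26090A6 (r,kernel):
  L0 @0x15[19] → 0x1D007  P=1,RW=1,US=1,PS=0
  L1 @0x1D[9] → 0x28000  P=0,RW=0,US=0,PS=0
  ⇒ fault: PAGE_NOT_PRESENT  — 2 lookups

Access #0 fault: NONE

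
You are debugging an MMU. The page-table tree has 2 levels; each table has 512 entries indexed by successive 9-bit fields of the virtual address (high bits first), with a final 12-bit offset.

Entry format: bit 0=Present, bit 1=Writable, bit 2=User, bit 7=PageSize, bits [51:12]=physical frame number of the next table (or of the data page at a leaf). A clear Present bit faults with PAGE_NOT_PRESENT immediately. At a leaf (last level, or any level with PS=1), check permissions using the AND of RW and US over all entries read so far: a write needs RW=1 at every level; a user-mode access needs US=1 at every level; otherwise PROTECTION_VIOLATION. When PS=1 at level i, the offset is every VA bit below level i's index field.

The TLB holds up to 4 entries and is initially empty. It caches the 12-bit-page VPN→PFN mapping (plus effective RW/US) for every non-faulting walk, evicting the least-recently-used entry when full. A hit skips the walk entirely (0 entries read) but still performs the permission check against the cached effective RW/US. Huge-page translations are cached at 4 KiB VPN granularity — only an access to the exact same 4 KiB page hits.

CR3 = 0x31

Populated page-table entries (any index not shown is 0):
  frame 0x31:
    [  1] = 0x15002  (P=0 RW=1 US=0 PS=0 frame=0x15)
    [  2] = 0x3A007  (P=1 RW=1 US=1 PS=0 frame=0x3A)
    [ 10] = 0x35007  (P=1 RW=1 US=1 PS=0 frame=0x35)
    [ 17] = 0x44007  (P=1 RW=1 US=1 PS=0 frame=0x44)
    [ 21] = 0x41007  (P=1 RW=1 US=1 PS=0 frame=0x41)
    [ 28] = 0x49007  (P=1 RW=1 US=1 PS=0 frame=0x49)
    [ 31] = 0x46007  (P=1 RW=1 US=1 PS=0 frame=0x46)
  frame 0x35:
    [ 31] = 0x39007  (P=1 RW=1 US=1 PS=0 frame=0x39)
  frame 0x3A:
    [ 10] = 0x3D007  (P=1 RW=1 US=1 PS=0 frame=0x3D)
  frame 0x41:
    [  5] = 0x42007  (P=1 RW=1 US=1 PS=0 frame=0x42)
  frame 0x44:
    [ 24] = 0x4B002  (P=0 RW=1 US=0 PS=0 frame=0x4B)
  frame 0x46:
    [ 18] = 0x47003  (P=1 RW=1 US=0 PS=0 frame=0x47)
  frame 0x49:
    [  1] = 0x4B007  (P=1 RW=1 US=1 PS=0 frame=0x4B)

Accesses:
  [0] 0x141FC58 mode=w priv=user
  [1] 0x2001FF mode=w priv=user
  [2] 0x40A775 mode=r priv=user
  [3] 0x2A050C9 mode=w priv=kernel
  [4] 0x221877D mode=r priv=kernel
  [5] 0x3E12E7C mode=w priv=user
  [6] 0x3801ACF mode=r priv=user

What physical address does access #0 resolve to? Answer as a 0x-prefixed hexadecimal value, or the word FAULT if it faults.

Per-access translation:
#0 VA=0x141FC58 (w,user):
  lvl0: tbl 0x31, slot 10 ⇒ 0x35007 (P1/RW1/US1/PS0)
  lvl1: tbl 0x35, slot 31 ⇒ 0x39007 (P1/RW1/US1/PS0)
  → PA=0x39C58  (2 entries read)
#1 VA=0x2001FF (w,user):
  lvl0: tbl 0x31, slot 1 ⇒ 0x15002 (P0/RW1/US0/PS0)
  ✗ PAGE_NOT_PRESENT  [1 reads]
#2 VA=0x40A775 (r,user):
  lvl0: tbl 0x31, slot 2 ⇒ 0x3A007 (P1/RW1/US1/PS0)
  lvl1: tbl 0x3A, slot 10 ⇒ 0x3D007 (P1/RW1/US1/PS0)
  → PA=0x3D775  (2 entries read)
#3 VA=0x2A050C9 (w,kernel):
  lvl0: tbl 0x31, slot 21 ⇒ 0x41007 (P1/RW1/US1/PS0)
  lvl1: tbl 0x41, slot 5 ⇒ 0x42007 (P1/RW1/US1/PS0)
  → PA=0x420C9  (2 entries read)
#4 VA=0x221877D (r,kernel):
  lvl0: tbl 0x31, slot 17 ⇒ 0x44007 (P1/RW1/US1/PS0)
  lvl1: tbl 0x44, slot 24 ⇒ 0x4B002 (P0/RW1/US0/PS0)
  ✗ PAGE_NOT_PRESENT  [2 reads]
#5 VA=0x3E12E7C (w,user):
  lvl0: tbl 0x31, slot 31 ⇒ 0x46007 (P1/RW1/US1/PS0)
  lvl1: tbl 0x46, slot 18 ⇒ 0x47003 (P1/RW1/US0/PS0)
  ✗ PROTECTION_VIOLATION  [2 reads]
#6 VA=0x3801ACF (r,user):
  lvl0: tbl 0x31, slot 28 ⇒ 0x49007 (P1/RW1/US1/PS0)
  lvl1: tbl 0x49, slot 1 ⇒ 0x4B007 (P1/RW1/US1/PS0)
  → PA=0x4BACF  (2 entries read)

Access #0 PA: 0x39C58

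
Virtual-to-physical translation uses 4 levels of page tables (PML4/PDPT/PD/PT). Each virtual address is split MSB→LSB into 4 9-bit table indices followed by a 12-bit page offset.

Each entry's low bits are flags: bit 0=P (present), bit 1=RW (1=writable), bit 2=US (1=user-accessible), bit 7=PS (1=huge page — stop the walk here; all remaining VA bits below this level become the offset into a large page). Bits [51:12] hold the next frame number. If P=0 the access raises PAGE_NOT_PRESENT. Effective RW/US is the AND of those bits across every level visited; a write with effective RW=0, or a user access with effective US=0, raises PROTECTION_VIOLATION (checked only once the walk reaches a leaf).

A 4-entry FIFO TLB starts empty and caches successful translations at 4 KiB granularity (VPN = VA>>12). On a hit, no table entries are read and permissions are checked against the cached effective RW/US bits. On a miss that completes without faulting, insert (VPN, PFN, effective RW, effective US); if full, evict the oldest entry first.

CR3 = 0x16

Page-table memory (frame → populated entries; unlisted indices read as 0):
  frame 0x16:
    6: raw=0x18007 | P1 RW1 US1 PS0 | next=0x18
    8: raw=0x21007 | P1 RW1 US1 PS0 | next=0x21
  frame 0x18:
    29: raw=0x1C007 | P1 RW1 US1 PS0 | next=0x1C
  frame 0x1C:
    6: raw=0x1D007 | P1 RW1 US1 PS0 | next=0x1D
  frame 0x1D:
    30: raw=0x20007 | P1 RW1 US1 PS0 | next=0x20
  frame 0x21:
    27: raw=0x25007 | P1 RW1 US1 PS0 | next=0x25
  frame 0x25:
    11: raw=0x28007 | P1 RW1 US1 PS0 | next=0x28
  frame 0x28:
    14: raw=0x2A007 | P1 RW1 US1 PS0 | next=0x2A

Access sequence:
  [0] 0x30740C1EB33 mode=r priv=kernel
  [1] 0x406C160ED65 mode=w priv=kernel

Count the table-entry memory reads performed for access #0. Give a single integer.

Per-access translation:
#0 VA=0x30740C1EB33 (r,kernel):
  [0] read 0x16 idx=6: raw=0x18007 flags P=1 W=1 U=1 S=0
  [1] read 0x18 idx=29: raw=0x1C007 flags P=1 W=1 U=1 S=0
  [2] read 0x1C idx=6: raw=0x1D007 flags P=1 W=1 U=1 S=0
  [3] read 0x1D idx=30: raw=0x20007 flags P=1 W=1 U=1 S=0
  → PA=0x20B33  (4 entries read)
#1 VA=0x406C160ED65 (w,kernel):
  [0] read 0x16 idx=8: raw=0x21007 flags P=1 W=1 U=1 S=0
  [1] read 0x21 idx=27: raw=0x25007 flags P=1 W=1 U=1 S=0
  [2] read 0x25 idx=11: raw=0x28007 flags P=1 W=1 U=1 S=0
  [3] read 0x28 idx=14: raw=0x2A007 flags P=1 W=1 U=1 S=0
  → PA=0x2AD65  (4 entries read)

Entries read for #0: 4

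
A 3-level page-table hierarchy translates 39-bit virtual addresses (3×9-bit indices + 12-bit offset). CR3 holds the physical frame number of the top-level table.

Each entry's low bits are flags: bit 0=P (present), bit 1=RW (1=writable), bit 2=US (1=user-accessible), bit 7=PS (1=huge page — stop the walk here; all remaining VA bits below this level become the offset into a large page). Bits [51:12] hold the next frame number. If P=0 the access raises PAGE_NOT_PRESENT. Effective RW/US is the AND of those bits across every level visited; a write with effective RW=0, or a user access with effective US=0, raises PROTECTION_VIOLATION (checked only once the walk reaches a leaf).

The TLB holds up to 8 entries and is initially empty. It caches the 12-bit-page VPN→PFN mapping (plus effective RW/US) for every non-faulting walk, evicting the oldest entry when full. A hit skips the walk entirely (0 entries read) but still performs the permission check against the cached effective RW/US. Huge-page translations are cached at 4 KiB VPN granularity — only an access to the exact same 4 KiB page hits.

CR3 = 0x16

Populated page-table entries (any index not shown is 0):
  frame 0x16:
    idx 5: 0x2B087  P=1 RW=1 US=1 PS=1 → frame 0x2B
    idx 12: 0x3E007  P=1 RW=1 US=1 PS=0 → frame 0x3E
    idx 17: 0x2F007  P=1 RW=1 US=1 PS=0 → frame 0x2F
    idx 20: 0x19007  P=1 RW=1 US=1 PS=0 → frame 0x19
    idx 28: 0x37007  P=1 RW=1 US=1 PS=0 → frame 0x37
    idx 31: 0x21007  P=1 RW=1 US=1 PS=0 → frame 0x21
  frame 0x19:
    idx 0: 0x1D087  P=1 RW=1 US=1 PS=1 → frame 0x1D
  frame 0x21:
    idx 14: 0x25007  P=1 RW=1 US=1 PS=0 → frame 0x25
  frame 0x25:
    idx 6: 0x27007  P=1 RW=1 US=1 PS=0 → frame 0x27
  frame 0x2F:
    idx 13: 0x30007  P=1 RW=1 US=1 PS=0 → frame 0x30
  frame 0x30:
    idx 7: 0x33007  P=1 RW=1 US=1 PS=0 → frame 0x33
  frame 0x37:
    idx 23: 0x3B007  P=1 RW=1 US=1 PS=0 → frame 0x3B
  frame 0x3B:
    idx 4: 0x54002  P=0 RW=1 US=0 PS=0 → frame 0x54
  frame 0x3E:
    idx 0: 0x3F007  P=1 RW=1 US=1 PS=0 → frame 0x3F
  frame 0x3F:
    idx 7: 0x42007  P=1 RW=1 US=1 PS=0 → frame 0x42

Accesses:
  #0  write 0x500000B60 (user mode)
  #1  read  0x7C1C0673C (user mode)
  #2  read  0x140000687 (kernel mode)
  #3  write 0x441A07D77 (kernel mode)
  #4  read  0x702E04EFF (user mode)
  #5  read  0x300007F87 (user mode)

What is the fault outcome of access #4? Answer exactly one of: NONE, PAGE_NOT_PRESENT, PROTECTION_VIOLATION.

Walk each access:
#0 VA=0x500000B60 (w,user):
  lvl0: tbl 0x16, slot 20 ⇒ 0x19007 (P1/RW1/US1/PS0)
  lvl1: tbl 0x19, slot 0 ⇒ 0x1D087 (P1/RW1/US1/PS1)
  → PA=0x1DB60 (huge @L1)  (2 entries read)
#1 VA=0x7C1C0673C (r,user):
  lvl0: tbl 0x16, slot 31 ⇒ 0x21007 (P1/RW1/US1/PS0)
  lvl1: tbl 0x21, slot 14 ⇒ 0x25007 (P1/RW1/US1/PS0)
  lvl2: tbl 0x25, slot 6 ⇒ 0x27007 (P1/RW1/US1/PS0)
  → PA=0x2773C  (3 entries read)
#2 VA=0x140000687 (r,kernel):
  lvl0: tbl 0x16, slot 5 ⇒ 0x2B087 (P1/RW1/US1/PS1)
  → PA=0x2B687 (huge @L0)  (1 entries read)
#3 VA=0x441A07D77 (w,kernel):
  lvl0: tbl 0x16, slot 17 ⇒ 0x2F007 (P1/RW1/US1/PS0)
  lvl1: tbl 0x2F, slot 13 ⇒ 0x30007 (P1/RW1/US1/PS0)
  lvl2: tbl 0x30, slot 7 ⇒ 0x33007 (P1/RW1/US1/PS0)
  → PA=0x33D77  (3 entries read)
#4 VA=0x702E04EFF (r,user):
  lvl0: tbl 0x16, slot 28 ⇒ 0x37007 (P1/RW1/US1/PS0)
  lvl1: tbl 0x37, slot 23 ⇒ 0x3B007 (P1/RW1/US1/PS0)
  lvl2: tbl 0x3B, slot 4 ⇒ 0x54002 (P0/RW1/US0/PS0)
  ✗ PAGE_NOT_PRESENT  [3 reads]
#5 VA=0x300007F87 (r,user):
  lvl0: tbl 0x16, slot 12 ⇒ 0x3E007 (P1/RW1/US1/PS0)
  lvl1: tbl 0x3E, slot 0 ⇒ 0x3F007 (P1/RW1/US1/PS0)
  lvl2: tbl 0x3F, slot 7 ⇒ 0x42007 (P1/RW1/US1/PS0)
  → PA=0x42F87  (3 entries read)

Access #4 fault: PAGE_NOT_PRESENT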